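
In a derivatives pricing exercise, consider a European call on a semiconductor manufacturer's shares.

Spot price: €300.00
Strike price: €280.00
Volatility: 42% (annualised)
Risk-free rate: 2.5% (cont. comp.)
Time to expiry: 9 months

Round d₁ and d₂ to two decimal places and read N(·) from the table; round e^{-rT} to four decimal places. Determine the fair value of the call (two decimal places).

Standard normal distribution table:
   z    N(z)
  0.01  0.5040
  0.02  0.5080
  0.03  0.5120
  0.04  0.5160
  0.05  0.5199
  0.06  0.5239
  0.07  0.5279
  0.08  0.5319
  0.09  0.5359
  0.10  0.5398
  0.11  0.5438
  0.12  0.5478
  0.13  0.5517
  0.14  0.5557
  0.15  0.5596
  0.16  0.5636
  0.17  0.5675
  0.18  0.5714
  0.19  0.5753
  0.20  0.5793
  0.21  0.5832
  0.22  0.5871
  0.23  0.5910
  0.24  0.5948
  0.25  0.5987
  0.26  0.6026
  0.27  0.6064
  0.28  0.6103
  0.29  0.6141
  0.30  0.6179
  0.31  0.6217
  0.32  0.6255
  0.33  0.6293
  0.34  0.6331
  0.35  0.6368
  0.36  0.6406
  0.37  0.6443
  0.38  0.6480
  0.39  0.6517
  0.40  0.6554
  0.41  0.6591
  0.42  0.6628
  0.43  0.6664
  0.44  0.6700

σ√T = 0.42 × 0.8660 = 0.3637
ln(S/K) + (r + σ²/2)T = ln(300/280) + (0.025 + 0.42²/2)·0.75 = 0.0690 + 0.0849 = 0.1539
d₁ = 0.1539 / 0.3637 = 0.4231 ≈ 0.42
d₂ = d₁ − σ√T = 0.4231 − 0.3637 = 0.0594 ≈ 0.06
exp(−rT) = exp(−0.025·0.75) = 0.9814
N(d₁) = N(0.42) = 0.6628;  N(d₂) = N(0.06) = 0.5239
C = 300·0.6628 − 280·0.9814·0.5239 = 198.8400 − 143.9635 = 54.8765

€54.88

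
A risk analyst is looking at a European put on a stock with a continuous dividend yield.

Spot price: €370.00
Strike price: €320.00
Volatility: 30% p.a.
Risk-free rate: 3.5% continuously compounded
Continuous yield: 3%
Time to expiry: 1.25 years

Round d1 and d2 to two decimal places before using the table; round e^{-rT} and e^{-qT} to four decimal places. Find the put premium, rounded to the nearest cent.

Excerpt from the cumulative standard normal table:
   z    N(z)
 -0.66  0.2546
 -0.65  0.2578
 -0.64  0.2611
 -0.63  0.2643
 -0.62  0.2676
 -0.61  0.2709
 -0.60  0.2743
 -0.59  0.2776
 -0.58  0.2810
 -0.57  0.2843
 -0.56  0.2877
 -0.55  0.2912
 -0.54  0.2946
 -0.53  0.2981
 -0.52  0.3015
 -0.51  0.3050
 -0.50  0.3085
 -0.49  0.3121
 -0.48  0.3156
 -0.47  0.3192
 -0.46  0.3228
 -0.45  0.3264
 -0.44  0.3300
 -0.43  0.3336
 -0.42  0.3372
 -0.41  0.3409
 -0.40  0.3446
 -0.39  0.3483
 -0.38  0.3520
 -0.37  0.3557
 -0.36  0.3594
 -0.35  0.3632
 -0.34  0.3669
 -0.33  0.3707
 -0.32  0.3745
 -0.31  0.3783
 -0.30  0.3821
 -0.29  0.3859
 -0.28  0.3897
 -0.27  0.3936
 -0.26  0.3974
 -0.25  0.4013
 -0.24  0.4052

€24.00

T = 1.25;  σ√T = 0.3354
d₁ = [ln(370/320) + (0.035 − 0.03 + 0.3²/2)·1.25] / 0.3354 = [0.1452 + 0.0625] / 0.3354 = 0.6192 ≈ 0.62
d₂ = d₁ − σ√T = 0.6192 − 0.3354 = 0.2838 ≈ 0.28
e^(−qT) = e^(−0.03·1.25) = 0.9632;  e^(−rT) = e^(−0.035·1.25) = 0.9572
P = 320·0.9572·N(-0.28) − 370·0.9632·N(-0.62) = 320·0.9572·0.3897 − 370·0.9632·0.2676 = 119.3667 − 95.3684 = 23.9983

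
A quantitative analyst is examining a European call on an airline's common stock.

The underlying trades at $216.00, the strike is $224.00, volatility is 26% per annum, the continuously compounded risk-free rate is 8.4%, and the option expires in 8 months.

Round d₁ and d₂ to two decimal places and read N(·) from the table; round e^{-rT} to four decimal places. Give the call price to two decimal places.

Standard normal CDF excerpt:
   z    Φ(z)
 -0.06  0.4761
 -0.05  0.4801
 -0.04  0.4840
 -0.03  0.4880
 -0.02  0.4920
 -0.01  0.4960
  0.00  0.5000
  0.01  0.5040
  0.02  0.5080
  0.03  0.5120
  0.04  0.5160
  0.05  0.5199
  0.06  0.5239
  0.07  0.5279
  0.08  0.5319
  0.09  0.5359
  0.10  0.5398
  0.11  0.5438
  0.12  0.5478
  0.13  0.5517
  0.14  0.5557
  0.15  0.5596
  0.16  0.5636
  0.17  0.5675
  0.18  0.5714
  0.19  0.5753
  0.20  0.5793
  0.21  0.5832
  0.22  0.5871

σ√T = 0.26·√0.6667 = 0.2123
d₁ = [ln(216/224) + (0.084 + 0.26²/2)·0.6667] / 0.2123 = [-0.0364 + 0.0785] / 0.2123 = 0.1986 ⇒ 0.20
d₂ = d₁ − σ√T = 0.1986 − 0.2123 = -0.0137 ⇒ -0.01
exp(−rT) = exp(−0.084·0.6667) = 0.9455
C = 216·N(0.20) − 224·0.9455·N(-0.01) = 216·0.5793 − 224·0.9455·0.4960 = 125.1288 − 105.0488 = 20.0800

$20.08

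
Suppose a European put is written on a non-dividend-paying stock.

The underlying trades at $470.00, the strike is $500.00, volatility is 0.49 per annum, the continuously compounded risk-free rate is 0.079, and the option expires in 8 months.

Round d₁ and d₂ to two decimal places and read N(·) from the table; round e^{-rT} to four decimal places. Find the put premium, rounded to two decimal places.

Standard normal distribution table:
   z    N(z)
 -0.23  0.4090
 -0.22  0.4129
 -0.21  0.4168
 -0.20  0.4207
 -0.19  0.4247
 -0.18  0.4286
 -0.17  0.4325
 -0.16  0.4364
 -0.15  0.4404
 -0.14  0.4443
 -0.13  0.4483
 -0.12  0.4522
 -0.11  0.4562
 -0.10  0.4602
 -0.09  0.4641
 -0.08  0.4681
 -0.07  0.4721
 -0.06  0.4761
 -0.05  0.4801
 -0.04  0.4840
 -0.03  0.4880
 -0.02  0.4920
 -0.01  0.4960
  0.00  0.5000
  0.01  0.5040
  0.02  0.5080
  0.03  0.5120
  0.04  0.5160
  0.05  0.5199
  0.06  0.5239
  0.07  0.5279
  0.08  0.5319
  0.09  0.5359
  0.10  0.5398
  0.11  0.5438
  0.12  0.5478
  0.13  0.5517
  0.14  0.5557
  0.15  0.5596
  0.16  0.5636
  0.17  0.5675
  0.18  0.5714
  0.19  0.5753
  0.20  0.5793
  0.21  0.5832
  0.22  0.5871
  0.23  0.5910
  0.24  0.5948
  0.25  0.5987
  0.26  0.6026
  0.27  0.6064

$77.05

σ√T = 0.49·√0.6667 = 0.4001
ln(S/K) + (r + σ²/2)T = ln(470/500) + (0.079 + 0.49²/2)·0.6667 = -0.0619 + 0.1327 = 0.0708
d₁ = 0.0708 / 0.4001 = 0.1770 ⇒ 0.18
d₂ = d₁ − σ√T = 0.1770 − 0.4001 = -0.2231 ⇒ -0.22
e^(−rT) = e^(−0.079·0.6667) = 0.9487
N(−d₂) = N(0.22) = 0.5871;  N(−d₁) = N(-0.18) = 0.4286
P = 500·0.9487·0.5871 − 470·0.4286 = 278.4909 − 201.4420 = 77.0489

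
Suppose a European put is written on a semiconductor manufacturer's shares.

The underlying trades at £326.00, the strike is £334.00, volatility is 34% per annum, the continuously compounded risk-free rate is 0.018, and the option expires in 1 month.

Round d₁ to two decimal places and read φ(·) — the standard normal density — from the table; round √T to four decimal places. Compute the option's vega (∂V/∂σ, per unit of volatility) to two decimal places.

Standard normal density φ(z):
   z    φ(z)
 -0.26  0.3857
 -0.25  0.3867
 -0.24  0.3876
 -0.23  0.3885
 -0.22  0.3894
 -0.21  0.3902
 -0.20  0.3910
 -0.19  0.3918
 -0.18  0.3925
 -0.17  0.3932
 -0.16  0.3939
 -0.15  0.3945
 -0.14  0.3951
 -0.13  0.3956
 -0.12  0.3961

σ√T = 0.34 × 0.2887 = 0.0981
d₁ = [ln(326/334) + (0.018 + 0.34²/2)·0.08333] / 0.0981 = [-0.0242 + 0.0063] / 0.0981 = -0.1826 ⇒ -0.18
√T = √0.08333 = 0.2887
φ(d₁) = φ(-0.18) = 0.3925
vega = S·φ(d₁)·√T = 326·0.3925·0.2887 = 36.9406

36.94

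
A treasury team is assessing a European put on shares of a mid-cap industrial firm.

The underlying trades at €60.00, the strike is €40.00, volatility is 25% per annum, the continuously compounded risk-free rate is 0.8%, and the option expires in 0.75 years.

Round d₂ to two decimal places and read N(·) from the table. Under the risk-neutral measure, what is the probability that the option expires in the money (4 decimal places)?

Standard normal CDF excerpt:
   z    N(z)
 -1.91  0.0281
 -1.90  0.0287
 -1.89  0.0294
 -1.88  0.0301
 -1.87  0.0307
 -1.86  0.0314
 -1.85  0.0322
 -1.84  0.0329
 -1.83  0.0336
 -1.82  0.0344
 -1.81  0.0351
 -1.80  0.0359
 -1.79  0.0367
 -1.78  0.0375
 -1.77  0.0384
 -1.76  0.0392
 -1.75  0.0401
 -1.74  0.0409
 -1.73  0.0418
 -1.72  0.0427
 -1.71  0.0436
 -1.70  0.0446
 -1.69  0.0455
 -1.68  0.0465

0.0367

σ√T = 0.25·√0.75 = 0.2165
d₁ = [ln(60/40) + (0.008 + 0.25²/2)·0.75] / 0.2165 = [0.4055 + 0.0294] / 0.2165 = 2.0087 ⇒ 2.01
d₂ = d₁ − σ√T = 2.0087 − 0.2165 = 1.7922 ⇒ 1.79
Risk-neutral Pr[S_T < K] = N(−d₂) = N(-1.79) = 0.0367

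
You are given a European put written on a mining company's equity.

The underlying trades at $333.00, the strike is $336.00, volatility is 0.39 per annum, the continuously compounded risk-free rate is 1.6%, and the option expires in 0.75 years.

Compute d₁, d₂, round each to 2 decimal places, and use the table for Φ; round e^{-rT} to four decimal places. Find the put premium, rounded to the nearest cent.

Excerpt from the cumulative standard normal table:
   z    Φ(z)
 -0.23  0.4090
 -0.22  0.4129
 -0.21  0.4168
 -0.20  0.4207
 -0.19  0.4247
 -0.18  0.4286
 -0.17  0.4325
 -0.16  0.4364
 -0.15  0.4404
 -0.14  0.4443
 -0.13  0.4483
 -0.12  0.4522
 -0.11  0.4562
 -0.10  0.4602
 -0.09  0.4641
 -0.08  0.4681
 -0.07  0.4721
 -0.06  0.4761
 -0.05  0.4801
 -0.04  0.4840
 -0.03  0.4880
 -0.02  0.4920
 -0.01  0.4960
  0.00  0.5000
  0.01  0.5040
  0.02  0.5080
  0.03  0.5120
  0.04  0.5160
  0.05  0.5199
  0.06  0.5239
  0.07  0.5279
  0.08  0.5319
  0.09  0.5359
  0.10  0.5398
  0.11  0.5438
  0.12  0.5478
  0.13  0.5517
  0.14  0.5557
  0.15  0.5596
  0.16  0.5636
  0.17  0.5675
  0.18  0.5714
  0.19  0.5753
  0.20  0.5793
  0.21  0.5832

$44.39

σ√T = 0.39·√0.75 = 0.3377
d₁ = [ln(333/336) + (0.016 + 0.39²/2)·0.75] / 0.3377 = [-0.0090 + 0.0690] / 0.3377 = 0.1779 ⇒ 0.18
d₂ = d₁ − σ√T = 0.1779 − 0.3377 = -0.1599 ⇒ -0.16
e^(−rT) = e^(−0.016·0.75) = 0.9881
N(−d₂) = N(0.16) = 0.5636;  N(−d₁) = N(-0.18) = 0.4286
P = 336·0.9881·0.5636 − 333·0.4286 = 187.1161 − 142.7238 = 44.3923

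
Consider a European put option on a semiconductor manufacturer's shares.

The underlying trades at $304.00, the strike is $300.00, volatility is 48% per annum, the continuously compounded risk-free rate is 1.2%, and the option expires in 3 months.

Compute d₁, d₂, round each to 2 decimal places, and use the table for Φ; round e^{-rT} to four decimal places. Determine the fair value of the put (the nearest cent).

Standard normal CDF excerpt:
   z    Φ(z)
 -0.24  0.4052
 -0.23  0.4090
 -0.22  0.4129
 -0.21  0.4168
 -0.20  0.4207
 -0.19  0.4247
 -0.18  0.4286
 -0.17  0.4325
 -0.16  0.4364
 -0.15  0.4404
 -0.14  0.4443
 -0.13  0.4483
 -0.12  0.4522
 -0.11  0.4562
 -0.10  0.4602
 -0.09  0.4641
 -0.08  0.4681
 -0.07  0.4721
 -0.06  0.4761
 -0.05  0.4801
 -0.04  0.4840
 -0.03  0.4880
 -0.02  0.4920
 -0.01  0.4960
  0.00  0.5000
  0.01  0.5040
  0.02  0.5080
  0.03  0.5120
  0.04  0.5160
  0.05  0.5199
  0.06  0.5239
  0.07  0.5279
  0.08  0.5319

$26.39

σ√T = 0.48·√0.25 = 0.2400
ln(S/K) + (r + σ²/2)T = ln(304/300) + (0.012 + 0.48²/2)·0.25 = 0.0132 + 0.0318 = 0.0450
d₁ = 0.0450 / 0.2400 = 0.1877 ⇒ 0.19
d₂ = d₁ − σ√T = 0.1877 − 0.2400 = -0.0523 ⇒ -0.05
e^(−rT) = e^(−0.012·0.25) = 0.9970
N(−d₂) = N(0.05) = 0.5199;  N(−d₁) = N(-0.19) = 0.4247
P = 300·0.9970·0.5199 − 304·0.4247 = 155.5021 − 129.1088 = 26.3933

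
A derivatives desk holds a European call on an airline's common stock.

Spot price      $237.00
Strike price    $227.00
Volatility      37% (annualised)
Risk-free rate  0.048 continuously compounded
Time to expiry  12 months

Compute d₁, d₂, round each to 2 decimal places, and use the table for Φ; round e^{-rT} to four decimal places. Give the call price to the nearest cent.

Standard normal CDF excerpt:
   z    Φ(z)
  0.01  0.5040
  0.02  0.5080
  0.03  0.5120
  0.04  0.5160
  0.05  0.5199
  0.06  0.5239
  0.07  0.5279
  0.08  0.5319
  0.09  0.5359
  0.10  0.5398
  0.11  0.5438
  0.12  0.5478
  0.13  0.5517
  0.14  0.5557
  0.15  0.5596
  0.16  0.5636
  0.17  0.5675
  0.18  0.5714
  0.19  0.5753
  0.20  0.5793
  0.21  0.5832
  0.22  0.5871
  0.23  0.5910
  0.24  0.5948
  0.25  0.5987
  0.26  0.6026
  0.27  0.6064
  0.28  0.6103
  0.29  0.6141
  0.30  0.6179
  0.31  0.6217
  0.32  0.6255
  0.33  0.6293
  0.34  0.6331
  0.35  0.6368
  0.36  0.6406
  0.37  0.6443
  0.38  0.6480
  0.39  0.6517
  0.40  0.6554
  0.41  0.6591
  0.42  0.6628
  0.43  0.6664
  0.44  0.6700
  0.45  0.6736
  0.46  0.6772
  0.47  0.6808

T = 1;  σ√T = 0.3700
d₁ = [ln(237/227) + (0.048 + 0.37²/2)·1] / 0.3700 = [0.0431 + 0.1164] / 0.3700 = 0.4312 which rounds to 0.43
d₂ = d₁ − σ√T = 0.4312 − 0.3700 = 0.0612 which rounds to 0.06
exp(−rT) = exp(−0.048·1) = 0.9531
N(d₁) = N(0.43) = 0.6664;  N(d₂) = N(0.06) = 0.5239
C = 237·0.6664 − 227·0.9531·0.5239 = 157.9368 − 113.3477 = 44.5891

$44.59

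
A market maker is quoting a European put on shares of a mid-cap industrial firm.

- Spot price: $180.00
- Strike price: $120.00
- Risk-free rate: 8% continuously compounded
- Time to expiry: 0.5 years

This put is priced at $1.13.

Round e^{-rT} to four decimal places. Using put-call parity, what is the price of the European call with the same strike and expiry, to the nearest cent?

e^(−rT) = e^(−0.08·0.5) = 0.9608
Put-call parity: C − P = S − K·e^(−rT) = 180 − 120·0.9608 = 180 − 115.2960 = 64.7040
C = P + (C − P) = 1.13 + (64.7040) = 65.8340

$65.83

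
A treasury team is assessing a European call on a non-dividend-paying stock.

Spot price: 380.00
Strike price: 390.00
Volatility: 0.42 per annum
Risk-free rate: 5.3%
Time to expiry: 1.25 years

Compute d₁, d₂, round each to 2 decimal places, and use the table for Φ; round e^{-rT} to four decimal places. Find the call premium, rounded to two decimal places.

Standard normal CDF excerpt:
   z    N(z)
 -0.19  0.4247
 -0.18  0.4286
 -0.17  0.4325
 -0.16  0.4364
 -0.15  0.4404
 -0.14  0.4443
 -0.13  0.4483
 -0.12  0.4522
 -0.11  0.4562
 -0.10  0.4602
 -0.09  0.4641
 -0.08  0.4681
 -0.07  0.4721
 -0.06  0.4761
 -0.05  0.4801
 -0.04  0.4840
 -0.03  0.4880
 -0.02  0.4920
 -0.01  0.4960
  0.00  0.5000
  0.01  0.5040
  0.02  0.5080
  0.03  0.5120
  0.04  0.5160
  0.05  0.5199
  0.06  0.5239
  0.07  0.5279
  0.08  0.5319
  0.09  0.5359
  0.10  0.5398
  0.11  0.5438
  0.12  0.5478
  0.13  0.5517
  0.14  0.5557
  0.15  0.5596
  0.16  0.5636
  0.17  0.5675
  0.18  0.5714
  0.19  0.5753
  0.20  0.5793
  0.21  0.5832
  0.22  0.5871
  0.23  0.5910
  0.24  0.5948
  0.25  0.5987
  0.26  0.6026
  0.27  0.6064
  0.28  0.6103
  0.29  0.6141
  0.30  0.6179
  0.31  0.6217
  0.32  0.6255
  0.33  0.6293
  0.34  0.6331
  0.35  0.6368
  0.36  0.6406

T = 1.25;  σ√T = 0.4696
d₁ = [ln(380/390) + (0.053 + 0.42²/2)·1.25] / 0.4696 = [-0.0260 + 0.1765] / 0.4696 = 0.3206 → 0.32
d₂ = d₁ − σ√T = 0.3206 − 0.4696 = -0.1490 → -0.15
exp(−rT) = exp(−0.053·1.25) = 0.9359
N(d₁) = N(0.32) = 0.6255;  N(d₂) = N(-0.15) = 0.4404
C = 380·0.6255 − 390·0.9359·0.4404 = 237.6900 − 160.7464 = 76.9436

76.94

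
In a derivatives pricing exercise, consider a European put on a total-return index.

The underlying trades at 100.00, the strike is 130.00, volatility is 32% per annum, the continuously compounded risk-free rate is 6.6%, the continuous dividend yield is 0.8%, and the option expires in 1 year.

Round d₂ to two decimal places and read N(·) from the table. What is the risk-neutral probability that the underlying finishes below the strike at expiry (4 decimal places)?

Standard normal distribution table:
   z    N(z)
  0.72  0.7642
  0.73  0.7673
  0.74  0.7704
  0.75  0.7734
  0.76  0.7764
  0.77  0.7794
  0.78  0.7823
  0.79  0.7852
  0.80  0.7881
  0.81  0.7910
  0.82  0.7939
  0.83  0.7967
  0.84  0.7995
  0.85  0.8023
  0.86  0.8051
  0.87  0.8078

0.7881

T = 1;  σ√T = 0.3200
ln(S/K) + (r − q + σ²/2)T = ln(100/130) + (0.066 − 0.008 + 0.32²/2)·1 = -0.2624 + 0.1092 = -0.1532
d₁ = -0.1532 / 0.3200 = -0.4786 ≈ -0.48
d₂ = d₁ − σ√T = -0.4786 − 0.3200 = -0.7986 ≈ -0.80
Risk-neutral Pr[S_T < K] = N(−d₂) = N(0.80) = 0.7881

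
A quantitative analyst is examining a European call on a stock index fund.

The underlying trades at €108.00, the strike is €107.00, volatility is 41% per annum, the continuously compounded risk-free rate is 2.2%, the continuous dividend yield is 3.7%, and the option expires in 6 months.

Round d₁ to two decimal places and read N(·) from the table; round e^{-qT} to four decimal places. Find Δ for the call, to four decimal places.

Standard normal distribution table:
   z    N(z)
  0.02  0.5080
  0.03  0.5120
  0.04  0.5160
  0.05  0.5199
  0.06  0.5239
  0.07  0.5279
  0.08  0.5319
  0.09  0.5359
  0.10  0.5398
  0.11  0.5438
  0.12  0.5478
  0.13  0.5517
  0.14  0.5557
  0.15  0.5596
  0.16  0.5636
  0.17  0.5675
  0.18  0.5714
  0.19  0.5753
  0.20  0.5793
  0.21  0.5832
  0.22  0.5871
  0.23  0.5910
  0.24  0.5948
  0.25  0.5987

σ√T = 0.41 × 0.7071 = 0.2899
d₁ = [ln(108/107) + (0.022 − 0.037 + 0.41²/2)·0.5] / 0.2899 = [0.0093 + 0.0345] / 0.2899 = 0.1512 → 0.15
N(d₁) = N(0.15) = 0.5596
Δ_call = exp(−qT)·N(d₁) = 0.9817·0.5596 = 0.5494

0.5494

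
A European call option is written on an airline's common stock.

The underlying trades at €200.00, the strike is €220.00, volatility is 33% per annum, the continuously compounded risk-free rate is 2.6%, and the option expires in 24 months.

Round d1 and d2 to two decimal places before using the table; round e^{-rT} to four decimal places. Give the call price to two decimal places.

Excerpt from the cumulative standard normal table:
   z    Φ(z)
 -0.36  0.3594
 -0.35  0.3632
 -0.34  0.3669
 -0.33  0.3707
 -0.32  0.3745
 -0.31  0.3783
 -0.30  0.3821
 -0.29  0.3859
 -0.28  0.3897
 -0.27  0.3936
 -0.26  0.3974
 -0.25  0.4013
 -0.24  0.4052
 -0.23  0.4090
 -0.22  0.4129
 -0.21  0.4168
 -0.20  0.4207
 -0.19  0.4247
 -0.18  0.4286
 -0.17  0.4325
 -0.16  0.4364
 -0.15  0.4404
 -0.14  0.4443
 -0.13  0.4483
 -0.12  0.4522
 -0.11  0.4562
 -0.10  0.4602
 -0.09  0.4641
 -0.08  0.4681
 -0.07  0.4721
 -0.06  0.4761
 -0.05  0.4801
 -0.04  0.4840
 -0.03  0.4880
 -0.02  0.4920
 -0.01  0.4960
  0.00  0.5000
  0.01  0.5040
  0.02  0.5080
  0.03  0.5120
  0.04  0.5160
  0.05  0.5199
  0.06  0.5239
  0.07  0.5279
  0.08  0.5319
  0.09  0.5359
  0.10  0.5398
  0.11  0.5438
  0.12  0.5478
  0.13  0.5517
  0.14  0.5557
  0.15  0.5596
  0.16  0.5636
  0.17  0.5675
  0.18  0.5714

€33.72

σ√T = 0.33·√2 = 0.4667
d₁ = [ln(200/220) + (0.026 + 0.33²/2)·2] / 0.4667 = [-0.0953 + 0.1609] / 0.4667 = 0.1405 which rounds to 0.14
d₂ = d₁ − σ√T = 0.1405 − 0.4667 = -0.3261 which rounds to -0.33
exp(−rT) = exp(−0.026·2) = 0.9493
N(d₁) = N(0.14) = 0.5557;  N(d₂) = N(-0.33) = 0.3707
C = 200·0.5557 − 220·0.9493·0.3707 = 111.1400 − 77.4192 = 33.7208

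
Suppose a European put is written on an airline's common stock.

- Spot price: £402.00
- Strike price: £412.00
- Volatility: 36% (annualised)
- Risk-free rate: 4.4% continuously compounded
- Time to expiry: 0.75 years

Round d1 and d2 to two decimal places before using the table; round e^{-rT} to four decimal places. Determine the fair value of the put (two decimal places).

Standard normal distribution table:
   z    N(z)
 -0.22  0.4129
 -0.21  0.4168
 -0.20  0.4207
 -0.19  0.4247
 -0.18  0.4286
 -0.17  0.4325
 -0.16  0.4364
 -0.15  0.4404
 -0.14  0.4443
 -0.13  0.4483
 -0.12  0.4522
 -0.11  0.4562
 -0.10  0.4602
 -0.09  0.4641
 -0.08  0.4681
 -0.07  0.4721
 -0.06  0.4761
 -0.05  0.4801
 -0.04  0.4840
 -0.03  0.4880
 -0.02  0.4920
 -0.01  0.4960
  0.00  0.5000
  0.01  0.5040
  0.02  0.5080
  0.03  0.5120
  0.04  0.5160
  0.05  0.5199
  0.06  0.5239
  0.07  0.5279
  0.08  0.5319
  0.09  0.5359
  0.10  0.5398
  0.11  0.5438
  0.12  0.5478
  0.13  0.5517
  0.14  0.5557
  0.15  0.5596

T = 0.75;  σ√T = 0.3118
d₁ = [ln(402/412) + (0.044 + 0.36²/2)·0.75] / 0.3118 = [-0.0246 + 0.0816] / 0.3118 = 0.1829 which rounds to 0.18
d₂ = d₁ − σ√T = 0.1829 − 0.3118 = -0.1288 which rounds to -0.13
exp(−rT) = exp(−0.044·0.75) = 0.9675
N(−d₂) = N(0.13) = 0.5517;  N(−d₁) = N(-0.18) = 0.4286
P = 412·0.9675·0.5517 − 402·0.4286 = 219.9131 − 172.2972 = 47.6159

£47.62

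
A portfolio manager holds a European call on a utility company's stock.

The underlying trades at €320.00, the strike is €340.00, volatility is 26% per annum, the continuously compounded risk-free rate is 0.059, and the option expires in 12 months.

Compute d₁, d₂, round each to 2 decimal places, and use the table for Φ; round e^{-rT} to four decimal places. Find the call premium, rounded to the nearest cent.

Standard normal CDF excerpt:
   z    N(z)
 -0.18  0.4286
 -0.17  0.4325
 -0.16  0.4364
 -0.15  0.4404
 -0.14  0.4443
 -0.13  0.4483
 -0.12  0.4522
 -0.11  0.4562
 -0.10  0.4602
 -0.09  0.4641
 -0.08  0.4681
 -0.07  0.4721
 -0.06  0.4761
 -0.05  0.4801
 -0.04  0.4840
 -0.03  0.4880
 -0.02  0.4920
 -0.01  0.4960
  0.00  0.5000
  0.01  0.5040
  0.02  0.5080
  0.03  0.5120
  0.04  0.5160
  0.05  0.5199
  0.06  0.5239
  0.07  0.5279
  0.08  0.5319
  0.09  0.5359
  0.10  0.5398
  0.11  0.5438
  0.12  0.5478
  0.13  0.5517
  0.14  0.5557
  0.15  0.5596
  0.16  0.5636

T = 1;  σ√T = 0.2600
d₁ = [ln(320/340) + (0.059 + ½·0.26²)·1] / (σ√T) = (-0.0606 + 0.0928) / 0.2600 = 0.1238 ≈ 0.12
d₂ = 0.1238 − 0.2600 = -0.1362 ≈ -0.14
exp(−rT) = exp(−0.059·1) = 0.9427
N(d₁) = N(0.12) = 0.5478;  N(d₂) = N(-0.14) = 0.4443
C = 320·0.5478 − 340·0.9427·0.4443 = 175.2960 − 142.4061 = 32.8899

€32.89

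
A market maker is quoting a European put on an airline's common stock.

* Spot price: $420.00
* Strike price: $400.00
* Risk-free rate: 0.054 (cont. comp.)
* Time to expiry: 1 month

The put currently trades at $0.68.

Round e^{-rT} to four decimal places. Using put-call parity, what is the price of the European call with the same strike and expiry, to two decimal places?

exp(−rT) = exp(−0.054·0.08333) = 0.9955
Put-call parity: C − P = S − K·e^(−rT) = 420 − 400·0.9955 = 420 − 398.2000 = 21.8000
C = P + (C − P) = 0.68 + (21.8000) = 22.4800

$22.48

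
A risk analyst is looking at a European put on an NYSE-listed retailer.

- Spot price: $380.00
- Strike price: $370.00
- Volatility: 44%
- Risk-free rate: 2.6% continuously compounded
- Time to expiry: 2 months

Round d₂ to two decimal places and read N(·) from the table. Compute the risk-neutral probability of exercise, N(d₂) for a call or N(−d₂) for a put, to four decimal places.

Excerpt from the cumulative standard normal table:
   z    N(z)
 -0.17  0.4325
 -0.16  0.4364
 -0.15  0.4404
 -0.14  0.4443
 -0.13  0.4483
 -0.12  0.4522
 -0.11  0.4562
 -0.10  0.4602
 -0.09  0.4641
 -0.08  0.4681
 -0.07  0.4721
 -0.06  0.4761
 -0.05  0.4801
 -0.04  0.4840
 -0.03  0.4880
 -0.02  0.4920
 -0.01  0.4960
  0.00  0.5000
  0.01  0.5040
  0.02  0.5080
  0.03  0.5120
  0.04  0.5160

0.4681

σ√T = 0.44·√0.1667 = 0.1796
d₁ = [ln(380/370) + (0.026 + ½·0.44²)·0.1667] / (σ√T) = (0.0267 + 0.0205) / 0.1796 = 0.2624 which rounds to 0.26
d₂ = 0.2624 − 0.1796 = 0.0828 which rounds to 0.08
Pr(exercise) under Q = N(−d₂) = N(-0.08) = 0.4681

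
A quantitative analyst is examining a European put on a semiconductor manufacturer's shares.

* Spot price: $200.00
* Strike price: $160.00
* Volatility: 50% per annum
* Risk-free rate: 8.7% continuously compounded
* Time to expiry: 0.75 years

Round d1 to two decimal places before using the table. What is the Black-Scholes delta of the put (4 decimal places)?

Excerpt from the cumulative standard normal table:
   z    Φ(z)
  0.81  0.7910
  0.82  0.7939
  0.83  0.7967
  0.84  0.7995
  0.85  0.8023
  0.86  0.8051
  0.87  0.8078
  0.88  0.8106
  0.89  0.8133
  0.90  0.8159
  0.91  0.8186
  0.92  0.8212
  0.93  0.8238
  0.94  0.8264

σ√T = 0.5 × 0.8660 = 0.4330
d₁ = [ln(200/160) + (0.087 + 0.5²/2)·0.75] / 0.4330 = [0.2231 + 0.1590] / 0.4330 = 0.8825 ≈ 0.88
N(d₁) = N(0.88) = 0.8106
Δ_put = N(d₁) − 1 = 0.8106 − 1 = -0.1894

-0.1894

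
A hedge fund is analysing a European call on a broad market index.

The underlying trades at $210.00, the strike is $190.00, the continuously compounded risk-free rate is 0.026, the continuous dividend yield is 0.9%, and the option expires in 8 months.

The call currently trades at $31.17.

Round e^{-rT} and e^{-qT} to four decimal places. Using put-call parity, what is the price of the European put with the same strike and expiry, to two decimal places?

$9.16

exp(−qT) = exp(−0.009·0.6667) = 0.9940;  exp(−rT) = exp(−0.026·0.6667) = 0.9828
Put-call parity: C − P = S·e^(−qT) − K·e^(−rT) = 210·0.9940 − 190·0.9828 = 208.7400 − 186.7320 = 22.0080
P = C − (C − P) = 31.17 − (22.0080) = 9.1620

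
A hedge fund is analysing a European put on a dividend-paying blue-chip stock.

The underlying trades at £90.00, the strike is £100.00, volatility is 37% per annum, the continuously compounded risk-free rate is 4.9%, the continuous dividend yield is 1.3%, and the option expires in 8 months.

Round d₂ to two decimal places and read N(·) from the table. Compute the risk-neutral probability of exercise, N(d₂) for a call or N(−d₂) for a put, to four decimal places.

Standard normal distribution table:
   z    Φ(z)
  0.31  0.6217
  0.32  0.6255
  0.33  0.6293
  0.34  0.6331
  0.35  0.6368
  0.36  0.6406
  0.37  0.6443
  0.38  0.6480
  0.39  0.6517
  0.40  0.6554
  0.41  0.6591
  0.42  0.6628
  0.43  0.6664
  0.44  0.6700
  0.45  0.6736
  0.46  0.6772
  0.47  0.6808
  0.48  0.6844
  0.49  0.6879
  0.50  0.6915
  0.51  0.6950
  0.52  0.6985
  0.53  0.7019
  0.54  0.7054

σ√T = 0.37·√0.6667 = 0.3021
d₁ = [ln(90/100) + (0.049 − 0.013 + 0.37²/2)·0.6667] / 0.3021 = [-0.1054 + 0.0696] / 0.3021 = -0.1183 which rounds to -0.12
d₂ = d₁ − σ√T = -0.1183 − 0.3021 = -0.4204 which rounds to -0.42
Pr(exercise) under Q = N(−d₂) = N(0.42) = 0.6628

0.6628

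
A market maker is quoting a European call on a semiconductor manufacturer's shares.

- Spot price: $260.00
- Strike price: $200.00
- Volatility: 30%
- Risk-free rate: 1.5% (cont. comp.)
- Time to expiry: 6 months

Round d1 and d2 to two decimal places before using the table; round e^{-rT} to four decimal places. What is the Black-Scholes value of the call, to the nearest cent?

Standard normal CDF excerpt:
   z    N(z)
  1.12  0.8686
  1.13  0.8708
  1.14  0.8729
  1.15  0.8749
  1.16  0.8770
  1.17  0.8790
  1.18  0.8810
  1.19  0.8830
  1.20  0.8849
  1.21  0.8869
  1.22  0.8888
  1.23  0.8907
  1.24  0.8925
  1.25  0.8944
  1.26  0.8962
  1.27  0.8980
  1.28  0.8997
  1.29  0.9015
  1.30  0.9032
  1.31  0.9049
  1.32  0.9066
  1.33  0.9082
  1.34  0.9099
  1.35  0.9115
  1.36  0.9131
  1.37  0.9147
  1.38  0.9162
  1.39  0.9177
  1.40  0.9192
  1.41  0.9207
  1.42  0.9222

T = 0.5;  σ√T = 0.2121
d₁ = [ln(260/200) + (0.015 + ½·0.3²)·0.5] / (σ√T) = (0.2624 + 0.0300) / 0.2121 = 1.3782 ≈ 1.38
d₂ = 1.3782 − 0.2121 = 1.1661 ≈ 1.17
exp(−rT) = exp(−0.015·0.5) = 0.9925
C = 260·N(1.38) − 200·0.9925·N(1.17) = 260·0.9162 − 200·0.9925·0.8790 = 238.2120 − 174.4815 = 63.7305

$63.73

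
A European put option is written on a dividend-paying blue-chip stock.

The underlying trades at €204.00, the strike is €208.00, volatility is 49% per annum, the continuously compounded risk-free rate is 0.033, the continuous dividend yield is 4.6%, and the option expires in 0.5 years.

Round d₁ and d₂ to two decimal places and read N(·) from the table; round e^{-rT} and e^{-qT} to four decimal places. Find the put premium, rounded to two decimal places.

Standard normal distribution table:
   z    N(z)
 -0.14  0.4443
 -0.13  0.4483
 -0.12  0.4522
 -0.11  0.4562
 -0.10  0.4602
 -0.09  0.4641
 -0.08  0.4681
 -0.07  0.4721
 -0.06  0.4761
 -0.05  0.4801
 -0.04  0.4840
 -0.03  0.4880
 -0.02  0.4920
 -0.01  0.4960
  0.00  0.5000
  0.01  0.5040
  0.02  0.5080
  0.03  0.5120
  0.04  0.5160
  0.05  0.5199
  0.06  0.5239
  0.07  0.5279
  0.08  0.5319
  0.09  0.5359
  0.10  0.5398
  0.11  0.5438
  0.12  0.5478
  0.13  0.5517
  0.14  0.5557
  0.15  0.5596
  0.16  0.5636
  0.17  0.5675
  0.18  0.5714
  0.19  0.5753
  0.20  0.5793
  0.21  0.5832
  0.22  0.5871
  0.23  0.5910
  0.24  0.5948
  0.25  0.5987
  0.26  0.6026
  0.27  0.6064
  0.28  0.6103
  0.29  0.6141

€30.74

σ√T = 0.49·√0.5 = 0.3465
d₁ = [ln(204/208) + (0.033 − 0.046 + 0.49²/2)·0.5] / 0.3465 = [-0.0194 + 0.0535] / 0.3465 = 0.0984 ⇒ 0.10
d₂ = d₁ − σ√T = 0.0984 − 0.3465 = -0.2480 ⇒ -0.25
exp(−qT) = exp(−0.046·0.5) = 0.9773;  exp(−rT) = exp(−0.033·0.5) = 0.9836
N(−d₂) = N(0.25) = 0.5987;  N(−d₁) = N(-0.10) = 0.4602
P = 208·0.9836·0.5987 − 204·0.9773·0.4602 = 122.4873 − 91.7497 = 30.7376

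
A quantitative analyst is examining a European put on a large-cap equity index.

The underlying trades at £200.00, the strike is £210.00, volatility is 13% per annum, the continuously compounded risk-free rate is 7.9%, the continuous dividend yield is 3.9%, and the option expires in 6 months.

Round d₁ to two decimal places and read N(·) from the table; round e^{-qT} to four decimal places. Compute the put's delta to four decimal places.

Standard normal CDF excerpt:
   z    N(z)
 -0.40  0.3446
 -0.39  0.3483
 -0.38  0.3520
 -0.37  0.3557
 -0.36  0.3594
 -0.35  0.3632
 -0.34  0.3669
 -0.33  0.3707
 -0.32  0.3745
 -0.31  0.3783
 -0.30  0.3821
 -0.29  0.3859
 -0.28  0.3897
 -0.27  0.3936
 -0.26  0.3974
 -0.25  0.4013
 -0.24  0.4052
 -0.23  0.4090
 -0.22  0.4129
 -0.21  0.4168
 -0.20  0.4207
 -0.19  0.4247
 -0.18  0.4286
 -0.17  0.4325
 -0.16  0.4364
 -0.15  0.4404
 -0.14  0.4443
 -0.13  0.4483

-0.5947

σ√T = 0.13·√0.5 = 0.0919
ln(S/K) + (r − q + σ²/2)T = ln(200/210) + (0.079 − 0.039 + 0.13²/2)·0.5 = -0.0488 + 0.0242 = -0.0246
d₁ = -0.0246 / 0.0919 = -0.2672 which rounds to -0.27
N(d₁) = N(-0.27) = 0.3936
Δ_put = e^(−qT)·(N(d₁) − 1) = 0.9807·(0.3936 − 1) = -0.5947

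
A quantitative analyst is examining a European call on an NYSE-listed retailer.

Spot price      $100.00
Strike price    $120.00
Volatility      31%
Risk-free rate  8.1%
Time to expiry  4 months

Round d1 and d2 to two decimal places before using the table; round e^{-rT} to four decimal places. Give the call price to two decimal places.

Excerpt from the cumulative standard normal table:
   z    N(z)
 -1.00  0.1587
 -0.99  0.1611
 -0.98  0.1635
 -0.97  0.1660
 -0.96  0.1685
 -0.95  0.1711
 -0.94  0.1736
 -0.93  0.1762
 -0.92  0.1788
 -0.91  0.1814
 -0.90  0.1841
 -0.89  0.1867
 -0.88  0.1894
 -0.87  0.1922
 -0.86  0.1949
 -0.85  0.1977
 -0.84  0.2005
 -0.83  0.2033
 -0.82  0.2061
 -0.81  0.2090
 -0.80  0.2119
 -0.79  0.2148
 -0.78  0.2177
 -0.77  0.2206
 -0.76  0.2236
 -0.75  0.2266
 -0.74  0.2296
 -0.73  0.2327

σ√T = 0.31·√0.3333 = 0.1790
ln(S/K) + (r + σ²/2)T = ln(100/120) + (0.081 + 0.31²/2)·0.3333 = -0.1823 + 0.0430 = -0.1393
d₁ = -0.1393 / 0.1790 = -0.7783 which rounds to -0.78
d₂ = d₁ − σ√T = -0.7783 − 0.1790 = -0.9573 which rounds to -0.96
exp(−rT) = exp(−0.081·0.3333) = 0.9734
N(d₁) = N(-0.78) = 0.2177;  N(d₂) = N(-0.96) = 0.1685
C = 100·0.2177 − 120·0.9734·0.1685 = 21.7700 − 19.6821 = 2.0879

$2.09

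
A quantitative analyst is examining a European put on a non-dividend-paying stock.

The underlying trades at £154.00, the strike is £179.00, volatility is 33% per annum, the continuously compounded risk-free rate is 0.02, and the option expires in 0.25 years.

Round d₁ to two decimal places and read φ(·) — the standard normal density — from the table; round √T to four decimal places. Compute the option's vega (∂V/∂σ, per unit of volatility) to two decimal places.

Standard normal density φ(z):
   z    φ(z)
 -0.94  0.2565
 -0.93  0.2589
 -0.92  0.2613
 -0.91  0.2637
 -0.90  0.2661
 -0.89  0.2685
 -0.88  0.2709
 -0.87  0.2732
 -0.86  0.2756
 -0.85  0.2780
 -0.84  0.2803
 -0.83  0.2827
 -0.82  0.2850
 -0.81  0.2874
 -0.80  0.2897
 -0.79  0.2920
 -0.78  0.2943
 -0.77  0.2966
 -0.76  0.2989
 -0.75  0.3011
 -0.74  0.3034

σ√T = 0.33·√0.25 = 0.1650
d₁ = [ln(154/179) + (0.02 + ½·0.33²)·0.25] / (σ√T) = (-0.1504 + 0.0186) / 0.1650 = -0.7989 ⇒ -0.80
√T = √0.25 = 0.5000
φ(d₁) = φ(-0.80) = 0.2897
vega = S·φ(d₁)·√T = 154·0.2897·0.5000 = 22.3069

22.31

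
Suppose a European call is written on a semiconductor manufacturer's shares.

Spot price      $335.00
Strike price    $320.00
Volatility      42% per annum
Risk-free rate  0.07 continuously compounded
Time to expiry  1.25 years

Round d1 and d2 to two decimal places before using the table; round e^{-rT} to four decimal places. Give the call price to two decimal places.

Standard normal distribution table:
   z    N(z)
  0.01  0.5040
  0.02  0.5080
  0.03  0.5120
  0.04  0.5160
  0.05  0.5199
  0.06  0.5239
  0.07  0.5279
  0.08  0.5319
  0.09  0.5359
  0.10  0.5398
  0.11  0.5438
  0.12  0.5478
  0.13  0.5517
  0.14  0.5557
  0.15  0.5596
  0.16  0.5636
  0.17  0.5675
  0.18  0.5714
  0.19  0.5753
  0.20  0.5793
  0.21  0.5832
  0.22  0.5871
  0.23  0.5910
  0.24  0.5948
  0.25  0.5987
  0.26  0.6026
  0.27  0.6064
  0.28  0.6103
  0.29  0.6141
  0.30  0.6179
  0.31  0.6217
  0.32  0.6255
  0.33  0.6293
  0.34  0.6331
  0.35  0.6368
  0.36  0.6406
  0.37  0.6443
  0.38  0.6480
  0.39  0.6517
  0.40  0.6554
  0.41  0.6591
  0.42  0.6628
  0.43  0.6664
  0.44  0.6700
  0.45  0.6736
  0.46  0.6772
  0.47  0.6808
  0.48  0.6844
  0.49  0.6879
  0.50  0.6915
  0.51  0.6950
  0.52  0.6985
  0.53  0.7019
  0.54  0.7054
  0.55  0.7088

σ√T = 0.42 × 1.1180 = 0.4696
ln(S/K) + (r + σ²/2)T = ln(335/320) + (0.07 + 0.42²/2)·1.25 = 0.0458 + 0.1978 = 0.2436
d₁ = 0.2436 / 0.4696 = 0.5187 ⇒ 0.52
d₂ = d₁ − σ√T = 0.5187 − 0.4696 = 0.0491 ⇒ 0.05
e^(−rT) = e^(−0.07·1.25) = 0.9162
C = 335·N(0.52) − 320·0.9162·N(0.05) = 335·0.6985 − 320·0.9162·0.5199 = 233.9975 − 152.4264 = 81.5711

$81.57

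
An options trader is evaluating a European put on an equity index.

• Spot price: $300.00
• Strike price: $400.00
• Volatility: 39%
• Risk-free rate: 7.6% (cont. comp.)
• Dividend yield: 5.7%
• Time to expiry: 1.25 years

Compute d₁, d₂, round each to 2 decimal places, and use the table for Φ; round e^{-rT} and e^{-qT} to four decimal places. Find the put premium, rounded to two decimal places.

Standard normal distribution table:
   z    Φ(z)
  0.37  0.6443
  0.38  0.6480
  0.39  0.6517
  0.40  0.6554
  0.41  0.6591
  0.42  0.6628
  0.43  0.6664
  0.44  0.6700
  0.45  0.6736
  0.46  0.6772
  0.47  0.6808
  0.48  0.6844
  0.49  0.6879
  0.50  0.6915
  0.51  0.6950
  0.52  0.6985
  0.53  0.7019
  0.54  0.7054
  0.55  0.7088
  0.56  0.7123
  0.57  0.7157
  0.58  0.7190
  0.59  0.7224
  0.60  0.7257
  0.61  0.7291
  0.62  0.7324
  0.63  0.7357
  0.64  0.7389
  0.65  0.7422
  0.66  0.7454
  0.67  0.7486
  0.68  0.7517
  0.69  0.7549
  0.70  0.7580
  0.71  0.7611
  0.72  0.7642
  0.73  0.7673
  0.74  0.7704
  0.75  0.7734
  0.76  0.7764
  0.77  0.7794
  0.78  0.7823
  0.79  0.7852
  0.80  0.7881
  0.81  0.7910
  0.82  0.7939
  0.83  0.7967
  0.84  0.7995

$106.73

T = 1.25;  σ√T = 0.4360
ln(S/K) + (r − q + σ²/2)T = ln(300/400) + (0.076 − 0.057 + 0.39²/2)·1.25 = -0.2877 + 0.1188 = -0.1689
d₁ = -0.1689 / 0.4360 = -0.3873 ⇒ -0.39
d₂ = d₁ − σ√T = -0.3873 − 0.4360 = -0.8233 ⇒ -0.82
e^(−qT) = e^(−0.057·1.25) = 0.9312;  e^(−rT) = e^(−0.076·1.25) = 0.9094
P = 400·0.9094·N(0.82) − 300·0.9312·N(0.39) = 400·0.9094·0.7939 − 300·0.9312·0.6517 = 288.7891 − 182.0589 = 106.7302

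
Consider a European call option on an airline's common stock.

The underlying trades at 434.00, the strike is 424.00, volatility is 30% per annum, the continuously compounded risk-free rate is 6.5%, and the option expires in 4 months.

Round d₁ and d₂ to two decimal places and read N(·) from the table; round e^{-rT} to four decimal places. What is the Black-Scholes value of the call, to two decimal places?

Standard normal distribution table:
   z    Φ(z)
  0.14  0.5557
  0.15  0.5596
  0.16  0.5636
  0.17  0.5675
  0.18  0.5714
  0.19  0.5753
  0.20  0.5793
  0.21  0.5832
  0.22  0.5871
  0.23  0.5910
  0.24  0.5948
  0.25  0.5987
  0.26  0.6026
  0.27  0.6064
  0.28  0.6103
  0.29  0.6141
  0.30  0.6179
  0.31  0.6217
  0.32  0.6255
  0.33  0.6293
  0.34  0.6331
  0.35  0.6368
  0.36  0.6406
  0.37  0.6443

T = 0.3333;  σ√T = 0.1732
ln(S/K) + (r + σ²/2)T = ln(434/424) + (0.065 + 0.3²/2)·0.3333 = 0.0233 + 0.0367 = 0.0600
d₁ = 0.0600 / 0.1732 = 0.3463 → 0.35
d₂ = d₁ − σ√T = 0.3463 − 0.1732 = 0.1731 → 0.17
e^(−rT) = e^(−0.065·0.3333) = 0.9786
C = 434·N(0.35) − 424·0.9786·N(0.17) = 434·0.6368 − 424·0.9786·0.5675 = 276.3712 − 235.4707 = 40.9005

40.90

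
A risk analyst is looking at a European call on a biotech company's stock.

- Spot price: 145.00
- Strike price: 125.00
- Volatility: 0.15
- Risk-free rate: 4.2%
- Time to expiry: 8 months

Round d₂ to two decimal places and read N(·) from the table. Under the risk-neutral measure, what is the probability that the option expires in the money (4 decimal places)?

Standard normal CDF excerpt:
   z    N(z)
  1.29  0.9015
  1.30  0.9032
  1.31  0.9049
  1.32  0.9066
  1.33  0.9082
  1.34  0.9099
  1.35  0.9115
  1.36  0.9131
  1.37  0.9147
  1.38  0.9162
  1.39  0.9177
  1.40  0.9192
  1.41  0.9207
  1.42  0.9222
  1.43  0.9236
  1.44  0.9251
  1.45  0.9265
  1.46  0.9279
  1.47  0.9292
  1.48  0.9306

σ√T = 0.15 × 0.8165 = 0.1225
d₁ = [ln(145/125) + (0.042 + 0.15²/2)·0.6667] / 0.1225 = [0.1484 + 0.0355] / 0.1225 = 1.5017 ⇒ 1.50
d₂ = d₁ − σ√T = 1.5017 − 0.1225 = 1.3792 ⇒ 1.38
Risk-neutral Pr[S_T > K] = N(d₂) = N(1.38) = 0.9162

0.9162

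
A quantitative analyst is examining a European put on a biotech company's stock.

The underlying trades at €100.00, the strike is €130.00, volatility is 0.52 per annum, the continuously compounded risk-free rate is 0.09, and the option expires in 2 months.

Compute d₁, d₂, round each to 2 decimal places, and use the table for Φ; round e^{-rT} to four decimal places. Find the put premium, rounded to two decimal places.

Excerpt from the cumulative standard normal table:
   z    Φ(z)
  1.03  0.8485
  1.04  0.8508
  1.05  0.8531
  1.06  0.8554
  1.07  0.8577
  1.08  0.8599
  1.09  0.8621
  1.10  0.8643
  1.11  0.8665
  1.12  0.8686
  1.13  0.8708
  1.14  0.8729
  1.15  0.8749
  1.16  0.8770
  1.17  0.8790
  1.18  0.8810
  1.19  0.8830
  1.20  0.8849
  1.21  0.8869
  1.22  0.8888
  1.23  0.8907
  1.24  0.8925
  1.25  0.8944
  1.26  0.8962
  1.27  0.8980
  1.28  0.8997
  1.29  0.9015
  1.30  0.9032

€29.46

σ√T = 0.52 × 0.4082 = 0.2123
d₁ = [ln(100/130) + (0.09 + 0.52²/2)·0.1667] / 0.2123 = [-0.2624 + 0.0375] / 0.2123 = -1.0591 ≈ -1.06
d₂ = d₁ − σ√T = -1.0591 − 0.2123 = -1.2714 ≈ -1.27
e^(−rT) = e^(−0.09·0.1667) = 0.9851
N(−d₂) = N(1.27) = 0.8980;  N(−d₁) = N(1.06) = 0.8554
P = 130·0.9851·0.8980 − 100·0.8554 = 115.0006 − 85.5400 = 29.4606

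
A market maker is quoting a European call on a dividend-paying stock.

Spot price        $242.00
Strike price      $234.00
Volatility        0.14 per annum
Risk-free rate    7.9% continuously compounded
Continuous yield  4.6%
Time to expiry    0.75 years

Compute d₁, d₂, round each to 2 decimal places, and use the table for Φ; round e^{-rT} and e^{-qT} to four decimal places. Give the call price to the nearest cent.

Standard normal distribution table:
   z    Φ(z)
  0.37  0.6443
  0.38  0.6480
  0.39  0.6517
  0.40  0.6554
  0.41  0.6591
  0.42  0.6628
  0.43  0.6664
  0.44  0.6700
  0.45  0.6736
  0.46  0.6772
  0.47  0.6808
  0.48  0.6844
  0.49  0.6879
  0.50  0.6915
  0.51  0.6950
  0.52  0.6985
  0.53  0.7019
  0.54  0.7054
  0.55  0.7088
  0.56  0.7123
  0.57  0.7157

σ√T = 0.14·√0.75 = 0.1212
ln(S/K) + (r − q + σ²/2)T = ln(242/234) + (0.079 − 0.046 + 0.14²/2)·0.75 = 0.0336 + 0.0321 = 0.0657
d₁ = 0.0657 / 0.1212 = 0.5420 ≈ 0.54
d₂ = d₁ − σ√T = 0.5420 − 0.1212 = 0.4208 ≈ 0.42
exp(−qT) = exp(−0.046·0.75) = 0.9661;  exp(−rT) = exp(−0.079·0.75) = 0.9425
N(d₁) = N(0.54) = 0.7054;  N(d₂) = N(0.42) = 0.6628
C = 242·0.9661·0.7054 − 234·0.9425·0.6628 = 164.9198 − 146.1772 = 18.7426

$18.74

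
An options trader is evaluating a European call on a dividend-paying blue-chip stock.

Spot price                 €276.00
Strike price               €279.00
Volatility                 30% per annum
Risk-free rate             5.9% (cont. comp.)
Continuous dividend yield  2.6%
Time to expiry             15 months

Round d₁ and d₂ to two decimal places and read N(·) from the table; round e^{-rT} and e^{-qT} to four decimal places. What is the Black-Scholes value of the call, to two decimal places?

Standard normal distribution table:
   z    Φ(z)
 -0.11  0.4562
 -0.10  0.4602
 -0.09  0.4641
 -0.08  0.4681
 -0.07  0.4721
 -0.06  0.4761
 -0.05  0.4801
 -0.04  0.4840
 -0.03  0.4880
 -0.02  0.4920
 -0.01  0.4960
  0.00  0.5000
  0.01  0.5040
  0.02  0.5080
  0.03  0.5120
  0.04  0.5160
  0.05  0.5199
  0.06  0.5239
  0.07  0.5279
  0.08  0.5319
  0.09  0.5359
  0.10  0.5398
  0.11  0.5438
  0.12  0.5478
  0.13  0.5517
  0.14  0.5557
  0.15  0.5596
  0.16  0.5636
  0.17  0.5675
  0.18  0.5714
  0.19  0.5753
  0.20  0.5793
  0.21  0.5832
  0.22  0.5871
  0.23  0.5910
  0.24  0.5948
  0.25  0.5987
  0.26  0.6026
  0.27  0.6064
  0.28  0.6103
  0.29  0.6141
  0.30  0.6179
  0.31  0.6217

T = 1.25;  σ√T = 0.3354
ln(S/K) + (r − q + σ²/2)T = ln(276/279) + (0.059 − 0.026 + 0.3²/2)·1.25 = -0.0108 + 0.0975 = 0.0867
d₁ = 0.0867 / 0.3354 = 0.2585 which rounds to 0.26
d₂ = d₁ − σ√T = 0.2585 − 0.3354 = -0.0770 which rounds to -0.08
e^(−qT) = e^(−0.026·1.25) = 0.9680;  e^(−rT) = e^(−0.059·1.25) = 0.9289
N(d₁) = N(0.26) = 0.6026;  N(d₂) = N(-0.08) = 0.4681
C = 276·0.9680·0.6026 − 279·0.9289·0.4681 = 160.9954 − 121.3142 = 39.6812

€39.68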